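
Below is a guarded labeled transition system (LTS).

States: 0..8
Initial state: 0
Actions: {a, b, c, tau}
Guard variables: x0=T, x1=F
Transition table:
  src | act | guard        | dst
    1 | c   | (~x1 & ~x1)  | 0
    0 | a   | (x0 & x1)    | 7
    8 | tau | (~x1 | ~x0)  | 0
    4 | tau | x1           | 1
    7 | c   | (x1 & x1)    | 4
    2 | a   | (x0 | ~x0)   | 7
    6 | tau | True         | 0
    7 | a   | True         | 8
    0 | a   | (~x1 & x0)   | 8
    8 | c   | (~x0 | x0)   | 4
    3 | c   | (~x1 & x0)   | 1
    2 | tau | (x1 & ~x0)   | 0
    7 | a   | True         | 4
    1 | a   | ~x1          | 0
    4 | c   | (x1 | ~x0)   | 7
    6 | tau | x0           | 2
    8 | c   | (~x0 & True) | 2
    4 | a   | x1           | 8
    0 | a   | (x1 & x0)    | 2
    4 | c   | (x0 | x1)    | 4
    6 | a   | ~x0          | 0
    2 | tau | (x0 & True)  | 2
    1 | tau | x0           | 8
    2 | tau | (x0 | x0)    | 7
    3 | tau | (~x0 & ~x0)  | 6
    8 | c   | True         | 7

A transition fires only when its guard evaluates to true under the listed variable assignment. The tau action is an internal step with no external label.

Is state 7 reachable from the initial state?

Guard filter leaves 16 enabled edge(s).
L0 = {0}
L1 = {8}  total {0,8}
L2 = {4,7}  total {0,4,7,8}
Reach set: {0,4,7,8}
witness 7: a·c

Answer: REACHABLE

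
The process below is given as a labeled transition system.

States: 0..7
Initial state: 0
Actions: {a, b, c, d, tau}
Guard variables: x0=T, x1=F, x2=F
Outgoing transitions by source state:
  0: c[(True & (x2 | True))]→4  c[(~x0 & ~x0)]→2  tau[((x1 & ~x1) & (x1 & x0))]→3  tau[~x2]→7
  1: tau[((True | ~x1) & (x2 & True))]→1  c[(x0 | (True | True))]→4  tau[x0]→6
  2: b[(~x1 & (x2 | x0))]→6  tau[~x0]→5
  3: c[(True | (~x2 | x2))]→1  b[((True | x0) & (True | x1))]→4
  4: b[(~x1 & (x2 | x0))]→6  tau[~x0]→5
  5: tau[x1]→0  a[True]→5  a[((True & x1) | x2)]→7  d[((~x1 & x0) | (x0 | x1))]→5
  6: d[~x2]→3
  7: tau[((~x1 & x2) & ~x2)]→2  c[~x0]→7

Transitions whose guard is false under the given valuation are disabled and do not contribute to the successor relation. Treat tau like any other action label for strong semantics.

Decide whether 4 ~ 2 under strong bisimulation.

Answer: BISIMILAR

Working:
Compute ~ classes (split until stable):
  π0 = {{0,1,2,3,4,5,6,7}}
  π1 = {{0,1},{2,4},{3},{5},{6},{7}}
  π2 = {{0},{1},{2,4},{3},{5},{6},{7}}
stable after 3 split(s): 7 block(s)
[4]={2,4}  [2]={2,4}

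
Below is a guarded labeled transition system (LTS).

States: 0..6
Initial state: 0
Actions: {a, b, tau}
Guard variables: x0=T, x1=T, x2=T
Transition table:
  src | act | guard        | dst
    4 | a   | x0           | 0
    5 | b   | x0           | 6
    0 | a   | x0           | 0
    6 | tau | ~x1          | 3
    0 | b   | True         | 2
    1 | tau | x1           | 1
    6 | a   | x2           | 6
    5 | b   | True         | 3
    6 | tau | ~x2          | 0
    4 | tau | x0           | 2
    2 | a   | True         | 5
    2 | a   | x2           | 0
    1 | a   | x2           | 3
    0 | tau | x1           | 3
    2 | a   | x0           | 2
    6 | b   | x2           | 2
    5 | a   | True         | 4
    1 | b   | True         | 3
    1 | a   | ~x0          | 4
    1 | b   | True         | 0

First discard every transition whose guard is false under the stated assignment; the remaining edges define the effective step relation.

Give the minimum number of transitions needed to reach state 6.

Answer: 3

Trace:
Layered search for 6:
  depth 0: {0}
  depth 1: {2,3}
  depth 2: {5}
  depth 3: {4,6}
6 enters at depth 3; path b·a·b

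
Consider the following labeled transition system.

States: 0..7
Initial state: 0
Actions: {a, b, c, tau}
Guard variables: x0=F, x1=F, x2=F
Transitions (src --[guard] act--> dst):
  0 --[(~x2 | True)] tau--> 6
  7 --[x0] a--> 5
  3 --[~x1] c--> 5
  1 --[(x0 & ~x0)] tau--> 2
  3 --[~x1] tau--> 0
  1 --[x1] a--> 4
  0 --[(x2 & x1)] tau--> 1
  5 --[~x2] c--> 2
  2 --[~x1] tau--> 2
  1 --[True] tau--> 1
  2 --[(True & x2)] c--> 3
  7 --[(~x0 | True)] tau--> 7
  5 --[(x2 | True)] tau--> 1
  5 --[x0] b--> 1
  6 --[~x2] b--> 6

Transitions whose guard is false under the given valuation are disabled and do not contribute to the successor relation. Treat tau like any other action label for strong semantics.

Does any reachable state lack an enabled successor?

Reachable = {0,6}
  0: tau→6  [1 out]
  6: b→6  [1 out]

Answer: DEADLOCK-FREE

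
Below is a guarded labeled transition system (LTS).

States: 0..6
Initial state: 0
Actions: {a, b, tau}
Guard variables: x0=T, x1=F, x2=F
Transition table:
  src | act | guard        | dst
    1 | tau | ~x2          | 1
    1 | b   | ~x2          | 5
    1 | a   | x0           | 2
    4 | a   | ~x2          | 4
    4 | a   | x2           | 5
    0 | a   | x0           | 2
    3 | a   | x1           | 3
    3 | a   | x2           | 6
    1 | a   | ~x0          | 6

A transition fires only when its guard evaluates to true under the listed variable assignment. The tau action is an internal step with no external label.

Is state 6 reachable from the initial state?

5 transition(s) survive guard evaluation.
depth 0: {0}
depth 1: {2}  total {0,2}
Reach set: {0,2}

Answer: UNREACHABLE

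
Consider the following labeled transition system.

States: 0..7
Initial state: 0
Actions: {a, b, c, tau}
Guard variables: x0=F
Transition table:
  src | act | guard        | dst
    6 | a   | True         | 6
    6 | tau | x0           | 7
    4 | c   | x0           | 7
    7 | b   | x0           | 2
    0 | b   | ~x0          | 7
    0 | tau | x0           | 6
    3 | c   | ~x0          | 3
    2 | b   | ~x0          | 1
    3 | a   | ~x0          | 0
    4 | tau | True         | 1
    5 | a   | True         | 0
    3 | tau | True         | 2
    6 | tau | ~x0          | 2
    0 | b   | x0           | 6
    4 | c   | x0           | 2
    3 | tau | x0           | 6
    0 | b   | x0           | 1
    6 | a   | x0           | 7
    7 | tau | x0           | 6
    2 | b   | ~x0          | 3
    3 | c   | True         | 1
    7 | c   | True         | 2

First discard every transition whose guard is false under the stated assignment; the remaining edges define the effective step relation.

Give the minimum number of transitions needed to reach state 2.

Answer: 2

Trace:
Layered search for 2:
  depth 0: {0}
  depth 1: {7}
  depth 2: {2}
2 enters at depth 2; path b·c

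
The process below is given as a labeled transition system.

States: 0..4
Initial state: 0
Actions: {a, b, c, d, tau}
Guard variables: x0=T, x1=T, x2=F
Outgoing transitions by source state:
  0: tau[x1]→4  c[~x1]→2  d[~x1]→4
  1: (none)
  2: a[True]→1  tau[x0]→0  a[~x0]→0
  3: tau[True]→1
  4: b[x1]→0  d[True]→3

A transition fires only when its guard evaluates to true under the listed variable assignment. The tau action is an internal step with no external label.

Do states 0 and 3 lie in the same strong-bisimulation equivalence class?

Answer: NOT BISIMILAR

Working:
Bisimulation quotient by refinement:
  π0 = {{0,1,2,3,4}}
  π1 = {{0,3},{1},{2},{4}}
  π2 = {{0},{1},{2},{3},{4}}
stable after 3 split(s): 5 block(s)
0∈{0}, 3∈{3}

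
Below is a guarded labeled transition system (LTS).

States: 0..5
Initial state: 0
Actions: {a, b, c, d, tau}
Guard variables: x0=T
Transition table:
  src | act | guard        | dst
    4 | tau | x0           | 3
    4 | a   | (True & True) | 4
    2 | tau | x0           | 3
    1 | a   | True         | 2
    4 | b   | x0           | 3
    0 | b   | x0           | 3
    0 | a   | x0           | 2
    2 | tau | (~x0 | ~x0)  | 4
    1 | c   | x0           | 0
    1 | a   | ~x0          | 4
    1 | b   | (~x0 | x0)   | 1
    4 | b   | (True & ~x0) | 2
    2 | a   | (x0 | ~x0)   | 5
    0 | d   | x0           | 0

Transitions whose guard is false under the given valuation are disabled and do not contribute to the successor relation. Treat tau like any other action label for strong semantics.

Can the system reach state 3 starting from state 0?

Answer: REACHABLE

Analysis:
Guard filter leaves 11 enabled edge(s).
L0 = {0}
L1 = {2,3}  now seen {0,2,3}
L2 = {5}  now seen {0,2,3,5}
Reach set: {0,2,3,5}
witness 3: b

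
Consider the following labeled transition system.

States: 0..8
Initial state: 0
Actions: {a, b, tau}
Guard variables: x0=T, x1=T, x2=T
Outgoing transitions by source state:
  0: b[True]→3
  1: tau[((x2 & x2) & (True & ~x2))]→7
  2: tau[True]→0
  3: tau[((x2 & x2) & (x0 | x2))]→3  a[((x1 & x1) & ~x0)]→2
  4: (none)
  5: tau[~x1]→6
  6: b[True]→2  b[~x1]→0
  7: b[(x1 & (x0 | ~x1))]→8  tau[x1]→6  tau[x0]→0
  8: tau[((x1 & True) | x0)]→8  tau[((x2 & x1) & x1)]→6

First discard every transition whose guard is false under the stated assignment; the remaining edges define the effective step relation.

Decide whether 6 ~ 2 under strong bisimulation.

Refine partition for ~:
  P[0] = {{0,1,2,3,4,5,6,7,8}}
  P[1] = {{0,6},{1,4,5},{2,3,8},{7}}
  P[2] = {{0,6},{1,4,5},{2},{3},{7},{8}}
  P[3] = {{0},{1,4,5},{2},{3},{6},{7},{8}}
7 equivalence class(es) (converged in 4)
[6]={6}  [2]={2}

Answer: NOT BISIMILAR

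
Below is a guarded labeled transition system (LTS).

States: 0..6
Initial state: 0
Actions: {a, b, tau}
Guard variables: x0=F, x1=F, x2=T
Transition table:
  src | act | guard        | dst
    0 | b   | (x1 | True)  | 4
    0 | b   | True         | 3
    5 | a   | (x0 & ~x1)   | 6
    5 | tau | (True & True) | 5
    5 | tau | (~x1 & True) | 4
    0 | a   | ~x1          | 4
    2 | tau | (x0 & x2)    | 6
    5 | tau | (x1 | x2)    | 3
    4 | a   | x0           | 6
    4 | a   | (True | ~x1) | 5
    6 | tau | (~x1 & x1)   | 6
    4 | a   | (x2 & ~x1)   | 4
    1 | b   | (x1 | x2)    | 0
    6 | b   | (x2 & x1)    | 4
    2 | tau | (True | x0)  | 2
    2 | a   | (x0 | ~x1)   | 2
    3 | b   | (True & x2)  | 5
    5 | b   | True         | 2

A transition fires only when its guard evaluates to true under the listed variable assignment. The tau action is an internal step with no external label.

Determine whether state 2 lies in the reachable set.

13 transition(s) survive guard evaluation.
L0 = {0}
L1 = {3,4}  cumulative {0,3,4}
L2 = {5}  cumulative {0,3,4,5}
L3 = {2}  cumulative {0,2,3,4,5}
R = {0,2,3,4,5}
witness 2: b·b·b

Answer: REACHABLE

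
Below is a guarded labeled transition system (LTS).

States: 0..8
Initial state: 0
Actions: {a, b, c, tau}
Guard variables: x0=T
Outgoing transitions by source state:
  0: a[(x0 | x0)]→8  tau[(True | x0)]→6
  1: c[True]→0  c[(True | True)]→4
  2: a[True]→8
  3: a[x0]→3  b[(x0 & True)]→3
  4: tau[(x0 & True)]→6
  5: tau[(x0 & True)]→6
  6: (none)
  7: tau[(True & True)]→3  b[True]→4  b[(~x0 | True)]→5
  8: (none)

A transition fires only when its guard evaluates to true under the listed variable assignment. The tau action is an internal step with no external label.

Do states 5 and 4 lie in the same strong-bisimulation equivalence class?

Answer: BISIMILAR

Working:
Compute ~ classes (split until stable):
  P[0] = {{0,1,2,3,4,5,6,7,8}}
  P[1] = {{0},{1},{2},{3},{4,5},{6,8},{7}}
7 equivalence class(es) (converged in 2)
[5]={4,5}  [4]={4,5}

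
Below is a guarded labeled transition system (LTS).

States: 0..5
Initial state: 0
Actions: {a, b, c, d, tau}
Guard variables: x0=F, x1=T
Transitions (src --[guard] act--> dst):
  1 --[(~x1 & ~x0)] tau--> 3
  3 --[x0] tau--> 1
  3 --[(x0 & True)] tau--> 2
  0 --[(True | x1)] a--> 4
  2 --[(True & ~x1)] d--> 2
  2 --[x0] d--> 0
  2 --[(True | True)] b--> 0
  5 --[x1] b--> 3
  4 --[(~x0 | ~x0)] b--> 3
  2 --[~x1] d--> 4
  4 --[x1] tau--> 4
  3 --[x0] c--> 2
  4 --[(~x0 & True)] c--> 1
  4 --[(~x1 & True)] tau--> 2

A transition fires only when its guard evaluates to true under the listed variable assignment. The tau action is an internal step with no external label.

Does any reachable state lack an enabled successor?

Reach set: {0,1,3,4}
  0: a→4  [1 exit(s)]
  1: ∅  [STUCK]
  3: ∅  [STUCK]
  4: b→3  c→1  tau→4  [3 exit(s)]
trace reaching 1: a·c

Answer: DEADLOCK at state 1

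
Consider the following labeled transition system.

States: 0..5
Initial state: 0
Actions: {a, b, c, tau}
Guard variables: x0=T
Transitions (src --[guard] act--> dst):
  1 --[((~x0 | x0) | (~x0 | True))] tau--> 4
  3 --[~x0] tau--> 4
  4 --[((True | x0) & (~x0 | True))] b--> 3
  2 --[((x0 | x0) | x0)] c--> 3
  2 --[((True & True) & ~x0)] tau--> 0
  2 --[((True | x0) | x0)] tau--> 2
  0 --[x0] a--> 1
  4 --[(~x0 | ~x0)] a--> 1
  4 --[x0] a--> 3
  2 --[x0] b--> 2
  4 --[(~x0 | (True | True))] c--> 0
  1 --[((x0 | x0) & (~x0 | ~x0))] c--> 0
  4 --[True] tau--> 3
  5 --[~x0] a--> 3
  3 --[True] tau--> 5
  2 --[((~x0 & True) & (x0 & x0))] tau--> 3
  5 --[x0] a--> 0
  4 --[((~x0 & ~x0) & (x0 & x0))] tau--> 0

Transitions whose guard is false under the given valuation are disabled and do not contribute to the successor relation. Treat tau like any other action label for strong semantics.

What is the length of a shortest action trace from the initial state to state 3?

Layered search for 3:
  L0 = {0}
  L1 = {1}
  L2 = {4}
  L3 = {3}
first hit 3 at d=3 via a·tau·a

Answer: 3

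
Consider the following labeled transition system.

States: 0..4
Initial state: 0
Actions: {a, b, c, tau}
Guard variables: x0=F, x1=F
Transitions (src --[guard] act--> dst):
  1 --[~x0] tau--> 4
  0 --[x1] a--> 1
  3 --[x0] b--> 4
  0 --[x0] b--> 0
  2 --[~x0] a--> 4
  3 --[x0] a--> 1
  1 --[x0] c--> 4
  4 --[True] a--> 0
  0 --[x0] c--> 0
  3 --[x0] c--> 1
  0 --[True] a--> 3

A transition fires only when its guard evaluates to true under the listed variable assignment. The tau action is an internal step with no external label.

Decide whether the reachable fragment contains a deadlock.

Answer: DEADLOCK at state 3

Trace:
Reach set: {0,3}
  0: a→3  [1 out]
  3: ∅  [STUCK]
witness 3: a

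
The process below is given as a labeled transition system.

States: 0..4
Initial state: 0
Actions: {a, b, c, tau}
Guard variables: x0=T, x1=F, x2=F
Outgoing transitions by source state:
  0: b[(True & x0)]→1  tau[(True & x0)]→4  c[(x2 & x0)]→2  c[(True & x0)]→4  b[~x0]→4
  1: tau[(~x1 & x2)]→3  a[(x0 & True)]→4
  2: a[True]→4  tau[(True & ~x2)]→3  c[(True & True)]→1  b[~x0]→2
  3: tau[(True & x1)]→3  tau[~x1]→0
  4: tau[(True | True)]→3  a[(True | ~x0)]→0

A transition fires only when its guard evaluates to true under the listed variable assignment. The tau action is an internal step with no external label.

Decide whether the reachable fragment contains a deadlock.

Answer: DEADLOCK-FREE

Trace:
R = {0,1,3,4}
  0: b→1  c→4  tau→4  [deg 3]
  1: a→4  [deg 1]
  3: tau→0  [deg 1]
  4: a→0  tau→3  [deg 2]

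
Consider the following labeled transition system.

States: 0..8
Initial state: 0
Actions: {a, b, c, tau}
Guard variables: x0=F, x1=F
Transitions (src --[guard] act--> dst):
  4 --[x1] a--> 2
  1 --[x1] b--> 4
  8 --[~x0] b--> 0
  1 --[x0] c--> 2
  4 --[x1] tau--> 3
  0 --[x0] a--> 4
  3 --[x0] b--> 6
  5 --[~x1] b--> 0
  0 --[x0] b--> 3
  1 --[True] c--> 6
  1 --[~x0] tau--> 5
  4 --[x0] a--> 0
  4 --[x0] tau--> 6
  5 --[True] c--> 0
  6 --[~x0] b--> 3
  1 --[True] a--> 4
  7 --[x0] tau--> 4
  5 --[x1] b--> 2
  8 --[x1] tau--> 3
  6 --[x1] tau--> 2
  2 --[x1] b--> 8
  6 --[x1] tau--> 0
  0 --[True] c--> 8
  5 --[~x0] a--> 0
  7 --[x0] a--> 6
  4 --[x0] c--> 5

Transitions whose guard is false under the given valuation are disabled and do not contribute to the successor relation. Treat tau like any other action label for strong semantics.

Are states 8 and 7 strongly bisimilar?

Bisimulation quotient by refinement:
  round 0: {{0,1,2,3,4,5,6,7,8}}
  round 1: {{0},{1},{2,3,4,7},{5},{6,8}}
  round 2: {{0},{1},{2,3,4,7},{5},{6},{8}}
stable after 3 split(s): 6 block(s)
class of 8: {8}; class of 7: {2,3,4,7}

Answer: NOT BISIMILAR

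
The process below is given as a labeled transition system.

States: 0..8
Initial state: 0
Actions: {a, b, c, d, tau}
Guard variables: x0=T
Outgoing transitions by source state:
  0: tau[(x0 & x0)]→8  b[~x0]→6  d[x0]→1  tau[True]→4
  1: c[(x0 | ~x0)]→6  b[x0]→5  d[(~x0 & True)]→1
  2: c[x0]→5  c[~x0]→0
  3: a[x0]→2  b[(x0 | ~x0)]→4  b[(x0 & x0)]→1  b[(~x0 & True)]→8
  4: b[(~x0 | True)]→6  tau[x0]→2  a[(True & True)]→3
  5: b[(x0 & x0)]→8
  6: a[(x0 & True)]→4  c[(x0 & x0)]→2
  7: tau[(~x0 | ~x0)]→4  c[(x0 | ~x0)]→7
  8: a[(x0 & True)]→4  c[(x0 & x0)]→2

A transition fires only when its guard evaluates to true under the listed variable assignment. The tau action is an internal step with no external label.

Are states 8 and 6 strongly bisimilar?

Compute ~ classes (split until stable):
  P[0] = {{0,1,2,3,4,5,6,7,8}}
  P[1] = {{0},{1},{2,7},{3},{4},{5},{6,8}}
  P[2] = {{0},{1},{2},{3},{4},{5},{6,8},{7}}
8 equivalence class(es) (converged in 3)
class of 8: {6,8}; class of 6: {6,8}

Answer: BISIMILAR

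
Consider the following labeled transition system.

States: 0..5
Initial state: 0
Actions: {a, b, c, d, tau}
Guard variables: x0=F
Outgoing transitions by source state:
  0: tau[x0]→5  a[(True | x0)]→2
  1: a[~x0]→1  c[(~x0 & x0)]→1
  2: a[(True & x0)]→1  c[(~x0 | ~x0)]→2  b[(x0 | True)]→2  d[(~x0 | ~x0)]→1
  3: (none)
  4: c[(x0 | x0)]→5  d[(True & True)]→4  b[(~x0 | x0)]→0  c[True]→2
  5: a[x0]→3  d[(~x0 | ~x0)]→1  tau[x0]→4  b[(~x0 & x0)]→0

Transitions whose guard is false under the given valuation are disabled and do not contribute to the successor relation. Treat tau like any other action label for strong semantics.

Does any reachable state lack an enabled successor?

Answer: DEADLOCK-FREE

Analysis:
R = {0,1,2}
  0: a→2  [1 out]
  1: a→1  [1 out]
  2: b→2  c→2  d→1  [3 out]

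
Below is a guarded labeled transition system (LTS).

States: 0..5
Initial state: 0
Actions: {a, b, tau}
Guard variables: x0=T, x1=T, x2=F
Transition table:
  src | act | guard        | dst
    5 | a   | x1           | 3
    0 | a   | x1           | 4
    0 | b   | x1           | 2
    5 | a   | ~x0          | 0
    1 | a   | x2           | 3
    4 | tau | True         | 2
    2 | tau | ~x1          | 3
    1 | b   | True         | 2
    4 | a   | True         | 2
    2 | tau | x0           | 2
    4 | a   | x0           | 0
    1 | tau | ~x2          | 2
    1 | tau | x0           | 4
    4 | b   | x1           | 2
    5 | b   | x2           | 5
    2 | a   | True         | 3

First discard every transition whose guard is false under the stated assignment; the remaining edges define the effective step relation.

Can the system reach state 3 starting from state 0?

12 transition(s) survive guard evaluation.
L0 = {0}
L1 = {2,4}  now seen {0,2,4}
L2 = {3}  now seen {0,2,3,4}
Reach set: {0,2,3,4}
trace reaching 3: b·a

Answer: REACHABLE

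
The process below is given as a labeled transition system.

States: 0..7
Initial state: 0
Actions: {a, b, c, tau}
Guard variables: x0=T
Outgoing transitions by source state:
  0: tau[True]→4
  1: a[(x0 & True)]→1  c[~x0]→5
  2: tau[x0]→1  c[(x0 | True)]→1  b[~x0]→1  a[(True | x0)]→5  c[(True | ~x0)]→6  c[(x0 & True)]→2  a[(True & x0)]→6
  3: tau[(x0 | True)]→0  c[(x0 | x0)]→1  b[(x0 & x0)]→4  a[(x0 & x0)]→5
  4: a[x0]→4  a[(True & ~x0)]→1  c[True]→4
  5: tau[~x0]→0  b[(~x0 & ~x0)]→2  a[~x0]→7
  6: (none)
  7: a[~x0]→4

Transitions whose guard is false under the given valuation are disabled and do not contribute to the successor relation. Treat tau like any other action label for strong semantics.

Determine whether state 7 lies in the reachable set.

Answer: UNREACHABLE

Trace:
14 transition(s) survive guard evaluation.
depth 0: {0}
depth 1: {4}  total {0,4}
Reachable = {0,4}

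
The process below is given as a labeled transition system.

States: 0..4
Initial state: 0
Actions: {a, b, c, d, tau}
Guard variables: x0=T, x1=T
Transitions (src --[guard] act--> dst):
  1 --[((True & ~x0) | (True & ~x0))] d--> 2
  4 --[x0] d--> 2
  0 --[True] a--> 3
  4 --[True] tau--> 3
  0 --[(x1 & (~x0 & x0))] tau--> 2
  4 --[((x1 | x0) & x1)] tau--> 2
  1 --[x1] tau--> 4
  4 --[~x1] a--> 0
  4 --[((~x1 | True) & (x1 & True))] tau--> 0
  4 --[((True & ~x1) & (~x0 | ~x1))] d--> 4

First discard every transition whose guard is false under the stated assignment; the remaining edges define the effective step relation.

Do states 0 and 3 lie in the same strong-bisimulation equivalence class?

Answer: NOT BISIMILAR

Analysis:
Refine partition for ~:
  P[0] = {{0,1,2,3,4}}
  P[1] = {{0},{1},{2,3},{4}}
Fixed point at round 2; 4 class(es).
0∈{0}, 3∈{2,3}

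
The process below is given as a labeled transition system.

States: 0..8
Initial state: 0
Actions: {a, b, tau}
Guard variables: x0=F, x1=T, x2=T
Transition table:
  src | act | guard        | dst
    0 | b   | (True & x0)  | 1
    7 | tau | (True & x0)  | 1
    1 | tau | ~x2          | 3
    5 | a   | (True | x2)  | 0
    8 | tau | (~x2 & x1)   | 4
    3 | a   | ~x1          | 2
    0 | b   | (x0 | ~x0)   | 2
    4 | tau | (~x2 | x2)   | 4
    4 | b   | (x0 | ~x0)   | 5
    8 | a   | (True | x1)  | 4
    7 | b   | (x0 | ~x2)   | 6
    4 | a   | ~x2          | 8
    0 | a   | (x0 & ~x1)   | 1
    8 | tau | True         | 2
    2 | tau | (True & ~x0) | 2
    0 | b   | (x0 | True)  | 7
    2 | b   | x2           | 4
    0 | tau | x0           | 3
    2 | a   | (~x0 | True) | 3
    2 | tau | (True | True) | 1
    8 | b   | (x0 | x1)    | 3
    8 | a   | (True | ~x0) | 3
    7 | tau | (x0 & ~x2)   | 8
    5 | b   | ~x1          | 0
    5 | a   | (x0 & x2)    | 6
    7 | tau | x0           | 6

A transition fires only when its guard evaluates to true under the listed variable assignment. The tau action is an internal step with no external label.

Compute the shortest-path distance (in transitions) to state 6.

Layered search for 6:
  Layer 0: {0}
  Layer 1: {2,7}
  Layer 2: {1,3,4}
  Layer 3: {5}
6 never appears.

Answer: UNREACHABLE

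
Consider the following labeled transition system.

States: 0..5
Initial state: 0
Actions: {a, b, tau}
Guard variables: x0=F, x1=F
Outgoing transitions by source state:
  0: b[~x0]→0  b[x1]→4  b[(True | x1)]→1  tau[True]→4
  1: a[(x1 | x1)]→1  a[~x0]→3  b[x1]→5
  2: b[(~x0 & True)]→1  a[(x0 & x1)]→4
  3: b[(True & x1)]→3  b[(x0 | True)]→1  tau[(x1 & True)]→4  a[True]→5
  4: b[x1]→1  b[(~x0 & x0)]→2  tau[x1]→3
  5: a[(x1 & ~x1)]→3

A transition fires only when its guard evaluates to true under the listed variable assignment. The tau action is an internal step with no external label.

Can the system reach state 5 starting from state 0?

Answer: REACHABLE

Working:
Guard filter leaves 7 enabled edge(s).
depth 0: {0}
depth 1: {1,4}  now seen {0,1,4}
depth 2: {3}  now seen {0,1,3,4}
depth 3: {5}  now seen {0,1,3,4,5}
R = {0,1,3,4,5}
witness 5: b·a·a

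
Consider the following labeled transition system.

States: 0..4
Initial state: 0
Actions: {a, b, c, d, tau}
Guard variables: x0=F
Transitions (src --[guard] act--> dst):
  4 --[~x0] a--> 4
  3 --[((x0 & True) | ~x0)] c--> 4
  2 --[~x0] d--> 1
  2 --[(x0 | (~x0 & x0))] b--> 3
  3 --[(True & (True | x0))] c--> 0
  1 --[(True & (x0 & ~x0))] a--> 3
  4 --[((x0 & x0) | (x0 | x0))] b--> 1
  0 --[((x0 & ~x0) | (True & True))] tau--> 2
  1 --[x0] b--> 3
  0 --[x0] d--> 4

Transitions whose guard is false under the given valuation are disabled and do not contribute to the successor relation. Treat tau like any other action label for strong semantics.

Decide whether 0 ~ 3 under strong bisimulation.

Refine partition for ~:
  round 0: {{0,1,2,3,4}}
  round 1: {{0},{1},{2},{3},{4}}
Fixed point at round 2; 5 class(es).
[0]={0}  [3]={3}

Answer: NOT BISIMILAR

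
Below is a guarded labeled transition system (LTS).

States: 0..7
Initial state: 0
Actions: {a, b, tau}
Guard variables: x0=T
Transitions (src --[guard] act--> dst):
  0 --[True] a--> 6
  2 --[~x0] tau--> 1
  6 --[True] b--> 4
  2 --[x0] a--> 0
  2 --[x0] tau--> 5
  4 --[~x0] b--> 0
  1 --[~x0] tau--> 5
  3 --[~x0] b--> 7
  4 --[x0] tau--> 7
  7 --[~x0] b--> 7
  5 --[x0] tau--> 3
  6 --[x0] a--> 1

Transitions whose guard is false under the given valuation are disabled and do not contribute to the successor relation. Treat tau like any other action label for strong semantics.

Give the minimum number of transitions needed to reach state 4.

BFS to 4:
  L0 = {0}
  L1 = {6}
  L2 = {1,4}
4 enters at depth 2; path a·b

Answer: 2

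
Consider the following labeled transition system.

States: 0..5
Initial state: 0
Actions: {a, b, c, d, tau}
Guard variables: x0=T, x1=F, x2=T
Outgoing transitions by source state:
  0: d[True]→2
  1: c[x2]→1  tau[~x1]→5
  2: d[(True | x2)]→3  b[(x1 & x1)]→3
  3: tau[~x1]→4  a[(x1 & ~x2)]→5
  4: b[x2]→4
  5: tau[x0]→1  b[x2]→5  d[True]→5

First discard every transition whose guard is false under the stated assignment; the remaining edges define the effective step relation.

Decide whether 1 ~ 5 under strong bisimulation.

Compute ~ classes (split until stable):
  round 0: {{0,1,2,3,4,5}}
  round 1: {{0,2},{1},{3},{4},{5}}
  round 2: {{0},{1},{2},{3},{4},{5}}
Fixed point at round 3; 6 class(es).
class of 1: {1}; class of 5: {5}

Answer: NOT BISIMILAR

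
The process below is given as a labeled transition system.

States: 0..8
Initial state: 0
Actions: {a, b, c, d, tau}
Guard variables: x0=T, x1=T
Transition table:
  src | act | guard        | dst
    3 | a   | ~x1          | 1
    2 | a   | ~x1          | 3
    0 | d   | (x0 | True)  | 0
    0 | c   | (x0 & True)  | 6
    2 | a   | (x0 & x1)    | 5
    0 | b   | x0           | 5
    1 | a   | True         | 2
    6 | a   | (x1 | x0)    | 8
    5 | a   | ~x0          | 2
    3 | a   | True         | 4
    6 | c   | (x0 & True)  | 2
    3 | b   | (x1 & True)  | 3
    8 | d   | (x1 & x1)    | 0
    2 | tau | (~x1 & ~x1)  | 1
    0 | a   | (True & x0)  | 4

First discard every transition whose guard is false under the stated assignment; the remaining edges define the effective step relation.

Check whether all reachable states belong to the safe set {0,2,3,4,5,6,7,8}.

Safe = {0,2,3,4,5,6,7,8}
R = {0,2,4,5,6,8}
  0: ✓
  2: ✓
  4: ✓
  5: ✓
  6: ✓
  8: ✓

Answer: INVARIANT HOLDS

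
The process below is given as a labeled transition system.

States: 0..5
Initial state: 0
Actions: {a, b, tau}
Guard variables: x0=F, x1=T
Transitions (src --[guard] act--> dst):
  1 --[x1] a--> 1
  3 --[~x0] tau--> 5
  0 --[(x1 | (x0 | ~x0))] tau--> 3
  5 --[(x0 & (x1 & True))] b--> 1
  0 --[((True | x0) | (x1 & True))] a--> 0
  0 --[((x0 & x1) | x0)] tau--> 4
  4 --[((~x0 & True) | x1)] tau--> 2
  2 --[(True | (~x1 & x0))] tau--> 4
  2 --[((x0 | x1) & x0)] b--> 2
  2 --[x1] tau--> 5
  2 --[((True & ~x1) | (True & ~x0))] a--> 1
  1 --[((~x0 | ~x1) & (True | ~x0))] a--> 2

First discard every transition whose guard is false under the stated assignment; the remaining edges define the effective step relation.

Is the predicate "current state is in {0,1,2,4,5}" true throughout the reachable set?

Safe = {0,1,2,4,5}
Reachable = {0,3,5}
  0: ✓
  3: outside
  5: ✓
counterexample path to 3: tau

Answer: INVARIANT VIOLATED at state 3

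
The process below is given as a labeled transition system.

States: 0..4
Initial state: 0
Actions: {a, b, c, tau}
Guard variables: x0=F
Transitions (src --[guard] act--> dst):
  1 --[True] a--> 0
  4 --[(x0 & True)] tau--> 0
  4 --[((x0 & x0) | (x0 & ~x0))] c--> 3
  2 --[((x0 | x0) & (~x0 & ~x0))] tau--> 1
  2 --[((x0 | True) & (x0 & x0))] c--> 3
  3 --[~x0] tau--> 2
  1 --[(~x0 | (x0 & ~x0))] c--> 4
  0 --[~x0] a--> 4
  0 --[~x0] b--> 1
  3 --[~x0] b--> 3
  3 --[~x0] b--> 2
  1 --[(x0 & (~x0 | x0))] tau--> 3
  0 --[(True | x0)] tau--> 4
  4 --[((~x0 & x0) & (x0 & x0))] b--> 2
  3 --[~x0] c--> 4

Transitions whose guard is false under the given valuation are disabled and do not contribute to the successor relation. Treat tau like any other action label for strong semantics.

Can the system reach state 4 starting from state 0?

Answer: REACHABLE

Analysis:
9 transition(s) survive guard evaluation.
Layer 0: {0}
Layer 1: {1,4}  now seen {0,1,4}
Reach set: {0,1,4}
trace reaching 4: a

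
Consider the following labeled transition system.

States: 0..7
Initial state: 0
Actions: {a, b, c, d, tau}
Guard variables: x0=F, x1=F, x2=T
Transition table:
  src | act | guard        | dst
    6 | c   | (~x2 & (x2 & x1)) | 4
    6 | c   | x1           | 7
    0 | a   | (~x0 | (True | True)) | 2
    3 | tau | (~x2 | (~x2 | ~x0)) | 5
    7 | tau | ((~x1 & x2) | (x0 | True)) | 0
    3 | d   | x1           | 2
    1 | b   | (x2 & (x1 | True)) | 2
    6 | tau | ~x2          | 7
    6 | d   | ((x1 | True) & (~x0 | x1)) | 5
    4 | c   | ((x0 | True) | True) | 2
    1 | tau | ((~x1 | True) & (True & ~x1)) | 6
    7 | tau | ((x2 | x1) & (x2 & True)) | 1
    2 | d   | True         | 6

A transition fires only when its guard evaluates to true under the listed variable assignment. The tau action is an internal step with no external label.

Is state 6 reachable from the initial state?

Guard filter leaves 9 enabled edge(s).
Layer 0: {0}
Layer 1: {2}  total {0,2}
Layer 2: {6}  total {0,2,6}
Layer 3: {5}  total {0,2,5,6}
Reachable = {0,2,5,6}
trace reaching 6: a·d

Answer: REACHABLE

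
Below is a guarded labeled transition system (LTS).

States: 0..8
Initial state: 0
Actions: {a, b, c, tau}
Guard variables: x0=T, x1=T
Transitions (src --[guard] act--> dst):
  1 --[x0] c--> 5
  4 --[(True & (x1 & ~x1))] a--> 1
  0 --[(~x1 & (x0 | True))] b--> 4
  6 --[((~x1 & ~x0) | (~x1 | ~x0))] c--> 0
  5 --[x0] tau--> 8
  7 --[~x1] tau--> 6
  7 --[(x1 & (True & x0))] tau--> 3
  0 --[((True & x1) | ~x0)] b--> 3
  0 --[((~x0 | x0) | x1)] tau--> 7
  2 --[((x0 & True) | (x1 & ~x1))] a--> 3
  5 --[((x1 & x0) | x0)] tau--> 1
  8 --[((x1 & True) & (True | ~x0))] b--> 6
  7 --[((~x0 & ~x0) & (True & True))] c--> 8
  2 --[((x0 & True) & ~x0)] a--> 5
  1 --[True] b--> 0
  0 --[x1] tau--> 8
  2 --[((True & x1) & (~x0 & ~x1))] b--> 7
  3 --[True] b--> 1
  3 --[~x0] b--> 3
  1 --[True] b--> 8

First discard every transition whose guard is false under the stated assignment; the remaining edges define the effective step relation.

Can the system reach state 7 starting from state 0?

After dropping false guards: 12 live edges.
Layer 0: {0}
Layer 1: {3,7,8}  total {0,3,7,8}
Layer 2: {1,6}  total {0,1,3,6,7,8}
Layer 3: {5}  total {0,1,3,5,6,7,8}
R = {0,1,3,5,6,7,8}
witness 7: tau

Answer: REACHABLE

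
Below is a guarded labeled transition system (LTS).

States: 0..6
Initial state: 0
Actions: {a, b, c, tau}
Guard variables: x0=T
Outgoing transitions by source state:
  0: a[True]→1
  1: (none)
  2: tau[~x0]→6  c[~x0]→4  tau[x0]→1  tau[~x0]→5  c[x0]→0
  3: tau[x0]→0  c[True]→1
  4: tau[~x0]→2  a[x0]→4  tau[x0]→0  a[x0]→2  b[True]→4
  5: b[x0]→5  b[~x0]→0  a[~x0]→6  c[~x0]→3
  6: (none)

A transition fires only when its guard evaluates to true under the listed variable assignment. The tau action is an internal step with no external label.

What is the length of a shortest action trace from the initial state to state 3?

Answer: UNREACHABLE

Working:
Breadth-first toward 3:
  L0 = {0}
  L1 = {1}
3 never appears.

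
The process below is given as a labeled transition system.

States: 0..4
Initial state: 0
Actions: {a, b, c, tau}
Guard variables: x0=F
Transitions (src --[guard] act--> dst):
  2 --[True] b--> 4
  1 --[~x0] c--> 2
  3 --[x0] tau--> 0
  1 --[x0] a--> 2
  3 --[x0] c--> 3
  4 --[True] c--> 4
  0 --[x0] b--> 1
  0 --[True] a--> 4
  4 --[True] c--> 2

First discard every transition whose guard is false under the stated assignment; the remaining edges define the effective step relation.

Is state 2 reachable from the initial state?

After dropping false guards: 5 live edges.
depth 0: {0}
depth 1: {4}  now seen {0,4}
depth 2: {2}  now seen {0,2,4}
Reach set: {0,2,4}
trace reaching 2: a·c

Answer: REACHABLE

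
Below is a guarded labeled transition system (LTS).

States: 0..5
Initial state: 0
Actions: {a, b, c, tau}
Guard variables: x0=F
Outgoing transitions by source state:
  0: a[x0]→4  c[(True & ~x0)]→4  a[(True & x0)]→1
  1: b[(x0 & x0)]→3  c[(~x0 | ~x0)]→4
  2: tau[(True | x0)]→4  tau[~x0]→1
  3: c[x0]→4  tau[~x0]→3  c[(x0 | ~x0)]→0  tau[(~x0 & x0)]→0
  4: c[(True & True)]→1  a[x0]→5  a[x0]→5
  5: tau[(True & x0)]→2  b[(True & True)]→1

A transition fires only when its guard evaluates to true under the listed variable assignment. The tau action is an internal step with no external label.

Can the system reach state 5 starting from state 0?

Answer: UNREACHABLE

Analysis:
Guard filter leaves 8 enabled edge(s).
depth 0: {0}
depth 1: {4}  total {0,4}
depth 2: {1}  total {0,1,4}
R = {0,1,4}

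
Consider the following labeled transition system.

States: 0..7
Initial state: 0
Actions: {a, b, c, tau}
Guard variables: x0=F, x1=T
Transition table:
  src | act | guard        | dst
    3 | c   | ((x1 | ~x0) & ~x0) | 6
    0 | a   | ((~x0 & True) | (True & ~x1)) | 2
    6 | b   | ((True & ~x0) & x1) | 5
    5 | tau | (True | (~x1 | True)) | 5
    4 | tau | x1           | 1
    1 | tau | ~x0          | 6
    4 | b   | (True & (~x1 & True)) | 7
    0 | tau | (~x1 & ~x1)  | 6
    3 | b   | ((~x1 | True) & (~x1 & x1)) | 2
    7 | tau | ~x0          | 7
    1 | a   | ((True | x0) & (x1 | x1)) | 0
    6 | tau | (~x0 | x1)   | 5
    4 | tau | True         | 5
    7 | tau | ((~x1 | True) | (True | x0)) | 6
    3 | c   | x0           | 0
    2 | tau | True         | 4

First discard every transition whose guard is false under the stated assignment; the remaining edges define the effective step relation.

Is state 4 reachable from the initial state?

After dropping false guards: 12 live edges.
depth 0: {0}
depth 1: {2}  now seen {0,2}
depth 2: {4}  now seen {0,2,4}
depth 3: {1,5}  now seen {0,1,2,4,5}
depth 4: {6}  now seen {0,1,2,4,5,6}
R = {0,1,2,4,5,6}
Path to 4: a·tau

Answer: REACHABLE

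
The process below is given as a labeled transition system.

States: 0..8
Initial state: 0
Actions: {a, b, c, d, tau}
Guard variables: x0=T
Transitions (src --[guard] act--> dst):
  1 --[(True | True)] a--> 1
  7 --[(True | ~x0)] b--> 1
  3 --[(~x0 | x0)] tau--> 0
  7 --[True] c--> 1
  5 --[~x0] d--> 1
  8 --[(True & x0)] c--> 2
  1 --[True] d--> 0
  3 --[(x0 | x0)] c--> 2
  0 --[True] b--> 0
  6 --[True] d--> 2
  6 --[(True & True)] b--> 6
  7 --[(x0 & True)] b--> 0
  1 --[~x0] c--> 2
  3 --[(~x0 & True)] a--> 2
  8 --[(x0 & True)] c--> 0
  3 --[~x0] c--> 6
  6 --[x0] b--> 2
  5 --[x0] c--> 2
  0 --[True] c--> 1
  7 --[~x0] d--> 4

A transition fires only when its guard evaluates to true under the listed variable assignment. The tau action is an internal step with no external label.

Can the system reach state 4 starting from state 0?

Answer: UNREACHABLE

Trace:
After dropping false guards: 15 live edges.
L0 = {0}
L1 = {1}  now seen {0,1}
Reach set: {0,1}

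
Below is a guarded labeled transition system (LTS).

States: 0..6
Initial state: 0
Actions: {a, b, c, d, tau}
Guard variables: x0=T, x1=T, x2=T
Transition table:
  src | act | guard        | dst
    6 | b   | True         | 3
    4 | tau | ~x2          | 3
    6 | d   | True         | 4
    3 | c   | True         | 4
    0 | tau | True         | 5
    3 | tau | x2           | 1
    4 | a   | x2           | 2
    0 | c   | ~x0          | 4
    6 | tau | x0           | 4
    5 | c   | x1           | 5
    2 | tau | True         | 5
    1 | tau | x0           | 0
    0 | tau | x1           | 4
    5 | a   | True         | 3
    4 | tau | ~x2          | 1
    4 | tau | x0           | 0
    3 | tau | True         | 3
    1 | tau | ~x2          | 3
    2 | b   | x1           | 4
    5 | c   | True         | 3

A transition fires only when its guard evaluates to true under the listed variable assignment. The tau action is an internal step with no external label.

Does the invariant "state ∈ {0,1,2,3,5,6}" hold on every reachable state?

Answer: INVARIANT VIOLATED at state 4

Analysis:
Allowed set {0,1,2,3,5,6}
R = {0,1,2,3,4,5}
  0: ok
  1: ok
  2: ok
  3: ok
  4: VIOLATES
  5: ok
reach 4 via tau — violates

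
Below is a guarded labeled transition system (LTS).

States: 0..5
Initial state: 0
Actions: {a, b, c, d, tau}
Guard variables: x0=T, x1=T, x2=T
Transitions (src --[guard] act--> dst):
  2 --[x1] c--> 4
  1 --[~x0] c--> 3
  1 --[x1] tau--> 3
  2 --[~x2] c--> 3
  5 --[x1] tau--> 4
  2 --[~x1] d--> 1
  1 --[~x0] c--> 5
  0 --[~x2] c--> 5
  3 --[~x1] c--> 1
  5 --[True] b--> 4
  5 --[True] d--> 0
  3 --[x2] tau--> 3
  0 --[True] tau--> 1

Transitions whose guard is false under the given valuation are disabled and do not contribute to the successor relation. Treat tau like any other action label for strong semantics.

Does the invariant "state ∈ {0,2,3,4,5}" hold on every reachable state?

Allowed set {0,2,3,4,5}
Reachable = {0,1,3}
  0: ✓
  1: VIOLATES
  3: ✓
witness against invariant: tau → 1

Answer: INVARIANT VIOLATED at state 1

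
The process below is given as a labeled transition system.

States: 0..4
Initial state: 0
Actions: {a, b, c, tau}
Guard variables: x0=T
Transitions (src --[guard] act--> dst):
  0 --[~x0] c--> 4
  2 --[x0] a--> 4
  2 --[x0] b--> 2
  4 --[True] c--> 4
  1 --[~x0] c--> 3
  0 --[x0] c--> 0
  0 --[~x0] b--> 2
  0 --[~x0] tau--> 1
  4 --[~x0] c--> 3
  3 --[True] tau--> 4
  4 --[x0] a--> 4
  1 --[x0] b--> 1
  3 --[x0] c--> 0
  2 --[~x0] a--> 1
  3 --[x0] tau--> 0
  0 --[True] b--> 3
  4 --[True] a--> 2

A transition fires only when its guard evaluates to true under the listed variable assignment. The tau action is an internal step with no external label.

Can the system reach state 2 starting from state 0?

11 transition(s) survive guard evaluation.
depth 0: {0}
depth 1: {3}  cumulative {0,3}
depth 2: {4}  cumulative {0,3,4}
depth 3: {2}  cumulative {0,2,3,4}
R = {0,2,3,4}
Path to 2: b·tau·a

Answer: REACHABLE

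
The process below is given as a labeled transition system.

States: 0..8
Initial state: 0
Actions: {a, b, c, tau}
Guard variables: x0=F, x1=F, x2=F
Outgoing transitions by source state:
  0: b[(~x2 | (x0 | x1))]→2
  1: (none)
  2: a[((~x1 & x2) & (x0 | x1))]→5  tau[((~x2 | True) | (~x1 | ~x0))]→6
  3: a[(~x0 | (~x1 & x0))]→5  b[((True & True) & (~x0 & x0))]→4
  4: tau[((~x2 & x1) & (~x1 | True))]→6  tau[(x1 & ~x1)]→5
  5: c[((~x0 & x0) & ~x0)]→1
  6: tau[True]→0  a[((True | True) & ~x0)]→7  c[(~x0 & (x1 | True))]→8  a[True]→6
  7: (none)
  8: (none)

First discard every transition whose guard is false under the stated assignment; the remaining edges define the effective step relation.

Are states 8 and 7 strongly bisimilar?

Bisimulation quotient by refinement:
  round 0: {{0,1,2,3,4,5,6,7,8}}
  round 1: {{0},{1,4,5,7,8},{2},{3},{6}}
5 equivalence class(es) (converged in 2)
class of 8: {1,4,5,7,8}; class of 7: {1,4,5,7,8}

Answer: BISIMILAR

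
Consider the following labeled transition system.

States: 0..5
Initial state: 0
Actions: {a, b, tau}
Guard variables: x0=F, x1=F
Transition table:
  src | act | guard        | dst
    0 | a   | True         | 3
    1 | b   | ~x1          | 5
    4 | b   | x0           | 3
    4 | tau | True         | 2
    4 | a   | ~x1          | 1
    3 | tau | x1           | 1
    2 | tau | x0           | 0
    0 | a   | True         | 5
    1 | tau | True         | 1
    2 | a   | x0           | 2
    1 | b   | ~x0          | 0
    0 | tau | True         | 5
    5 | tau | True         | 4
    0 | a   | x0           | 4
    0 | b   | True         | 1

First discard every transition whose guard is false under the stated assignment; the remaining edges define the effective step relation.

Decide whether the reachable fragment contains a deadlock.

Answer: DEADLOCK at state 2

Analysis:
Reachable = {0,1,2,3,4,5}
  0: a→3  a→5  b→1  tau→5  [4 out]
  1: b→0  b→5  tau→1  [3 out]
  2: ∅  [STUCK]
  3: ∅  [STUCK]
  4: a→1  tau→2  [2 out]
  5: tau→4  [1 out]
witness 2: a·tau·tau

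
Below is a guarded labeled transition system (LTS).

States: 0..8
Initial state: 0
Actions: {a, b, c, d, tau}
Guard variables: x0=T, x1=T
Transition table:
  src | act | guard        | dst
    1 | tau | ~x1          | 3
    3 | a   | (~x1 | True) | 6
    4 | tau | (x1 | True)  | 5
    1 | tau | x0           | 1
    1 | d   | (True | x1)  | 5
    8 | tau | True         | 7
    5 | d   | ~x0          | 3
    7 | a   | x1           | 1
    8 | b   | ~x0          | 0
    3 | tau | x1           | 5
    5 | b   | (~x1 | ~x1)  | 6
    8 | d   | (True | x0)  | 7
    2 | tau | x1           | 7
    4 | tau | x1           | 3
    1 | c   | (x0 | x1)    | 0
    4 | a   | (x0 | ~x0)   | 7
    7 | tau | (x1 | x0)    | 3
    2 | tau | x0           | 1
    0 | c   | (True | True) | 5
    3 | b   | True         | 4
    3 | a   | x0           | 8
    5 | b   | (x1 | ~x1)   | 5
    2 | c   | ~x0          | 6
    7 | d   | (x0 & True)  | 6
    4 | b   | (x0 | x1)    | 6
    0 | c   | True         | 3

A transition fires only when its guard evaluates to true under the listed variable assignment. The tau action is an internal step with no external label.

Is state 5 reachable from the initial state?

21 transition(s) survive guard evaluation.
Layer 0: {0}
Layer 1: {3,5}  now seen {0,3,5}
Layer 2: {4,6,8}  now seen {0,3,4,5,6,8}
Layer 3: {7}  now seen {0,3,4,5,6,7,8}
Layer 4: {1}  now seen {0,1,3,4,5,6,7,8}
Reachable = {0,1,3,4,5,6,7,8}
trace reaching 5: c

Answer: REACHABLE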